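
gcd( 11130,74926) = 2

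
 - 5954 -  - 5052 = - 902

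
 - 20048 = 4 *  ( - 5012 ) 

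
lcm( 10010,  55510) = 610610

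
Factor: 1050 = 2^1*3^1*5^2 *7^1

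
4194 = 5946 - 1752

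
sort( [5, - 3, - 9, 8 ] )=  [ - 9, - 3, 5,  8 ]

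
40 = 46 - 6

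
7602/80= 95 + 1/40  =  95.03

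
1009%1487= 1009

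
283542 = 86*3297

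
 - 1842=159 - 2001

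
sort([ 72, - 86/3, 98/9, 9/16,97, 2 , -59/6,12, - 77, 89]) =[ -77,-86/3 ,-59/6,9/16,2,98/9,12, 72,89, 97]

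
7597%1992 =1621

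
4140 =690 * 6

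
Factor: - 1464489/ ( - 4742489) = 3^2*13^1*12517^1*4742489^( - 1)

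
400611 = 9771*41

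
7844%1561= 39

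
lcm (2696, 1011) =8088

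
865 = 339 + 526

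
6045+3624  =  9669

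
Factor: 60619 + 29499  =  2^1*7^1*41^1*157^1 = 90118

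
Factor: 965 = 5^1 *193^1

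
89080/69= 1291+1/69 = 1291.01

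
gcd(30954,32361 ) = 1407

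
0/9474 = 0 = 0.00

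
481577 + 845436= 1327013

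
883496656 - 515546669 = 367949987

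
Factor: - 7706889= - 3^2*53^1 * 107^1*151^1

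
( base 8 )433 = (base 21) da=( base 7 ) 553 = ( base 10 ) 283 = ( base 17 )gb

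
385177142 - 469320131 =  - 84142989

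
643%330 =313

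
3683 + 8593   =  12276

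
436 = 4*109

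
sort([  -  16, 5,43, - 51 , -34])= [ - 51 ,-34, - 16,  5, 43 ] 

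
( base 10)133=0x85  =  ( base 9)157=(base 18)77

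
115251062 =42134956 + 73116106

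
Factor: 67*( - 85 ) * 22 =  - 2^1 * 5^1 * 11^1*17^1  *  67^1 = - 125290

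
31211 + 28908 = 60119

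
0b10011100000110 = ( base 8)23406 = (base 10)9990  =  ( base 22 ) ke2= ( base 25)fof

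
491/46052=491/46052 = 0.01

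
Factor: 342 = 2^1*3^2 * 19^1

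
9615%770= 375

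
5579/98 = 797/14 = 56.93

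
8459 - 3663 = 4796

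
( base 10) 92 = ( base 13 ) 71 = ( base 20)4c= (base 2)1011100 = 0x5c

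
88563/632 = 88563/632= 140.13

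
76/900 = 19/225 = 0.08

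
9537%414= 15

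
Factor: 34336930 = 2^1*5^1*23^1*337^1 * 443^1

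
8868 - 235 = 8633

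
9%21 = 9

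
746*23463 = 17503398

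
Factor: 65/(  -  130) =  - 2^( - 1) = - 1/2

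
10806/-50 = - 5403/25 = -216.12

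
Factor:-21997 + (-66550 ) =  - 88547^1 = - 88547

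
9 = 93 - 84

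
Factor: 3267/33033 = 9/91 = 3^2*7^( - 1 )*13^( - 1)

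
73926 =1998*37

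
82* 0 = 0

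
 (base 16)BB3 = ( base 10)2995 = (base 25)4jk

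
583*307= 178981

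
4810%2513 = 2297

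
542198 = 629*862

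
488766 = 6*81461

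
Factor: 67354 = 2^1*7^1*17^1*283^1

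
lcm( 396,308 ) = 2772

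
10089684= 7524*1341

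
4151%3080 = 1071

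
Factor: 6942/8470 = 3471/4235= 3^1*5^ ( - 1)*7^( - 1)* 11^( - 2)*13^1*89^1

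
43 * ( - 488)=-20984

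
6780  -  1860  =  4920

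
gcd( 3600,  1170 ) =90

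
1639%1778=1639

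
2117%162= 11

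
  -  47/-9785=47/9785  =  0.00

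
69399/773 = 89+602/773= 89.78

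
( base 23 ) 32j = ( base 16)674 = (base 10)1652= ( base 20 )42c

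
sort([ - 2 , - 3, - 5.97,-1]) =[-5.97, - 3 ,-2 ,-1 ]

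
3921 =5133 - 1212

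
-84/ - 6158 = 42/3079 = 0.01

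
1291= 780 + 511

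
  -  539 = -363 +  - 176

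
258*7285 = 1879530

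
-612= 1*(  -  612) 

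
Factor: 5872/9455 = 2^4 * 5^(-1) * 31^( - 1) * 61^( - 1)*367^1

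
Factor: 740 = 2^2*5^1*37^1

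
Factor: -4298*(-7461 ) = 2^1*3^2*7^1*307^1*829^1 = 32067378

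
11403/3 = 3801 = 3801.00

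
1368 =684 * 2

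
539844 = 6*89974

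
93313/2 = 93313/2 = 46656.50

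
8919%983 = 72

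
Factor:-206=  - 2^1 * 103^1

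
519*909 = 471771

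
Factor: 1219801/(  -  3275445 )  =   - 3^(  -  1 )* 5^( - 1) * 11^2*17^1*593^1*218363^(  -  1 )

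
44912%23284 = 21628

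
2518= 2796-278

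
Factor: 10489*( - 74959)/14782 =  - 2^( - 1)*17^1*19^(- 1)*389^( - 1 ) *617^1*74959^1  =  -786244951/14782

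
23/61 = 23/61 =0.38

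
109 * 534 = 58206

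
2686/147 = 18 + 40/147 = 18.27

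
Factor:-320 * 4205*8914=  - 2^7*5^2*29^2*4457^1 = - 11994678400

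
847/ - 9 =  - 95 + 8/9 = - 94.11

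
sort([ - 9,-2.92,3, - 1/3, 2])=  [ -9, -2.92 ,  -  1/3,2,  3 ] 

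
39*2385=93015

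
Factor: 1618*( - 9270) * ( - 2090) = 2^3*3^2*5^2*11^1*19^1*103^1 * 809^1 = 31347617400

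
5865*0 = 0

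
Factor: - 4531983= - 3^1*31^1*48731^1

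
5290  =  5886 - 596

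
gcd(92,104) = 4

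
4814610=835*5766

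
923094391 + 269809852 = 1192904243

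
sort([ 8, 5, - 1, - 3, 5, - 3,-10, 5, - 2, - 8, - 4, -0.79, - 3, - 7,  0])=[  -  10, - 8, - 7, - 4, - 3, - 3, - 3, - 2, - 1, - 0.79,  0, 5, 5,5,8] 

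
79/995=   79/995= 0.08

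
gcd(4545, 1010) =505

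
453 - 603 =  - 150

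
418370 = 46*9095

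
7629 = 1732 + 5897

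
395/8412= 395/8412= 0.05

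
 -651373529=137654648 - 789028177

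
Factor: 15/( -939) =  - 5^1*313^ ( - 1 )= -5/313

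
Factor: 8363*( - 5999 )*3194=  - 160241820578 = -2^1*7^1*857^1*1597^1*8363^1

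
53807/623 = 53807/623 =86.37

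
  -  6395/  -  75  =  1279/15=85.27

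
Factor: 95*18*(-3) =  -5130  =  - 2^1  *3^3*5^1*19^1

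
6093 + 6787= 12880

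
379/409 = 379/409 = 0.93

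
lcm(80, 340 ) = 1360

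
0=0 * 68442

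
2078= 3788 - 1710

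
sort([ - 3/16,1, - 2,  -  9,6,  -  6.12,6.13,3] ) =[ - 9, - 6.12, - 2, -3/16,  1, 3,6, 6.13] 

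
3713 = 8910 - 5197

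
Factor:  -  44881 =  - 37^1*1213^1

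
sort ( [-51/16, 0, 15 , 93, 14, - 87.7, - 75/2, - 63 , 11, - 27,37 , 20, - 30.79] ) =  [ - 87.7, - 63,-75/2, - 30.79, - 27,  -  51/16,0, 11,14, 15,20, 37,93 ] 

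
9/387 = 1/43 = 0.02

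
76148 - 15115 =61033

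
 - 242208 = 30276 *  ( - 8)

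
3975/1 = 3975 = 3975.00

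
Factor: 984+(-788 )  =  2^2*7^2= 196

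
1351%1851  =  1351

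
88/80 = 1 + 1/10=1.10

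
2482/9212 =1241/4606  =  0.27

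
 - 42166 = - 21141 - 21025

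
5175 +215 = 5390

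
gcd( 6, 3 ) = 3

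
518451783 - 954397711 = -435945928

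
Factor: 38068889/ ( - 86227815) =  - 3^( - 1)*5^ ( - 1) *43^1* 157^1*163^( - 1)* 5639^1*35267^( - 1 ) 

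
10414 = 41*254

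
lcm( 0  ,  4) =0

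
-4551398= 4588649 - 9140047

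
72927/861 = 24309/287 =84.70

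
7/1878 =7/1878 = 0.00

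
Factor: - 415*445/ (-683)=184675/683 = 5^2*83^1*89^1*683^( - 1) 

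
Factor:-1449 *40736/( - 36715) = 2^5*3^2*5^ ( - 1)*19^1 * 23^1*67^1* 1049^ (-1) = 8432352/5245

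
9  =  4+5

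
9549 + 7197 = 16746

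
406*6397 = 2597182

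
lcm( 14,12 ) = 84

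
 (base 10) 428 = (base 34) CK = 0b110101100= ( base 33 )CW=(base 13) 26C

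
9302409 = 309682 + 8992727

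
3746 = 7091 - 3345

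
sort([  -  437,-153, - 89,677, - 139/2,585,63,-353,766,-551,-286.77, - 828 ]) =[ - 828, -551,-437, - 353,-286.77,- 153, - 89, - 139/2, 63,585,677,766]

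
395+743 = 1138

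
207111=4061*51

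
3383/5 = 3383/5  =  676.60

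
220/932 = 55/233=0.24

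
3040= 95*32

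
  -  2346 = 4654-7000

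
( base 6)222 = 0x56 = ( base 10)86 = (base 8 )126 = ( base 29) 2s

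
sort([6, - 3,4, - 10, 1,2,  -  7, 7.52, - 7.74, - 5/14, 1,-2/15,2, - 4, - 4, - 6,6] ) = [-10,- 7.74, - 7, - 6,-4,-4, - 3,  -  5/14, - 2/15,1,1, 2, 2,  4,6 , 6,7.52]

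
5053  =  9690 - 4637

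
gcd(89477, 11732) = 1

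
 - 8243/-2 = 4121+ 1/2 = 4121.50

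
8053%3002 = 2049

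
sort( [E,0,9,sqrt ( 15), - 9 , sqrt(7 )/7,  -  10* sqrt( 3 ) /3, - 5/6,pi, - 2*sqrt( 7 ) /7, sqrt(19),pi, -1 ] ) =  [ -9, - 10*sqrt ( 3)/3, - 1, -5/6, - 2*sqrt( 7)/7,  0,sqrt (7)/7, E, pi,pi,sqrt ( 15),  sqrt( 19) , 9] 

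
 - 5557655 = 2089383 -7647038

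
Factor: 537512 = 2^3 * 67189^1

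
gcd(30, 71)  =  1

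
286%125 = 36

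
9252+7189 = 16441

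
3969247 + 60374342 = 64343589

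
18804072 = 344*54663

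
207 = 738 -531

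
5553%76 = 5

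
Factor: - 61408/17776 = - 38/11 =- 2^1*11^ ( - 1) * 19^1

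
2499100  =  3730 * 670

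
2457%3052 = 2457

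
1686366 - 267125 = 1419241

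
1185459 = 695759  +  489700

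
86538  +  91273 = 177811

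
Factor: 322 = 2^1*7^1*23^1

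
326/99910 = 163/49955 = 0.00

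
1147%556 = 35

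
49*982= 48118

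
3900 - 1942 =1958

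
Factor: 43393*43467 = 3^1*7^1*6199^1 *14489^1 = 1886163531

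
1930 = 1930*1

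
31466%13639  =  4188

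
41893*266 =11143538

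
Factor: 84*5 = 420 = 2^2*3^1*5^1*7^1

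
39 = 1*39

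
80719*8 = 645752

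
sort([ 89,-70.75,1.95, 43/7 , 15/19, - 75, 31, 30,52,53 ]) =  [- 75, - 70.75, 15/19, 1.95, 43/7,30, 31, 52,53,89]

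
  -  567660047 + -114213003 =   -  681873050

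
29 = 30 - 1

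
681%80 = 41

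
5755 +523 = 6278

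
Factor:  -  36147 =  - 3^1 * 12049^1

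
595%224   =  147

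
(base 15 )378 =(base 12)558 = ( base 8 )1424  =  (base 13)488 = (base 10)788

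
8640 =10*864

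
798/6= 133= 133.00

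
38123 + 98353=136476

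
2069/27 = 76+17/27=76.63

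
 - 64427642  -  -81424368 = 16996726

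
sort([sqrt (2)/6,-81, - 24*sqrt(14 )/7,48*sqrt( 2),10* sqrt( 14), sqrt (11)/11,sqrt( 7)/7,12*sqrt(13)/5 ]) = [ - 81, - 24*sqrt(14)/7, sqrt(2)/6,  sqrt(11)/11,sqrt(7)/7,12 * sqrt( 13) /5,  10*sqrt(14), 48*sqrt (2)] 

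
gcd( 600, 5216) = 8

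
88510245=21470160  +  67040085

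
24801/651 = 38+ 3/31=38.10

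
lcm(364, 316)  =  28756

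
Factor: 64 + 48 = 2^4 * 7^1 = 112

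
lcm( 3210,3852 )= 19260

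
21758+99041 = 120799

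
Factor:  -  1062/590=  - 3^2*5^(-1)=- 9/5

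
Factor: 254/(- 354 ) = -3^( - 1)*59^(-1 )*127^1  =  - 127/177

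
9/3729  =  3/1243= 0.00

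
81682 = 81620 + 62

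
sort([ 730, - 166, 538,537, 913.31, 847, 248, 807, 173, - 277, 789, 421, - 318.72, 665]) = [ - 318.72, - 277, - 166,173,  248, 421, 537, 538, 665,730, 789, 807, 847,913.31]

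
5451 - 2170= 3281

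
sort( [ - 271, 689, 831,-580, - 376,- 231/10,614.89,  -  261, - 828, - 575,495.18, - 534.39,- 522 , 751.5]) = [ - 828, - 580, - 575,-534.39 ,-522,-376,-271, - 261, - 231/10,495.18,614.89, 689,751.5,  831]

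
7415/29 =255 + 20/29= 255.69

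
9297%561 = 321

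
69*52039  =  3590691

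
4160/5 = 832 = 832.00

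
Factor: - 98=  -  2^1*7^2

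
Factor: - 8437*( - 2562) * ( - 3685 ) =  - 2^1*3^1 * 5^1 * 7^1 * 11^2*13^1 *59^1*61^1*67^1 = - 79653463890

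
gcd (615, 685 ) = 5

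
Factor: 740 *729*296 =159680160  =  2^5*3^6*5^1*37^2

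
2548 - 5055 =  - 2507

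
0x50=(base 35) 2a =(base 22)3e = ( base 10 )80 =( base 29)2M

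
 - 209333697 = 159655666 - 368989363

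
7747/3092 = 2 + 1563/3092 = 2.51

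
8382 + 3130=11512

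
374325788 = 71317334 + 303008454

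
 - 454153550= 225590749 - 679744299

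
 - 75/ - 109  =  75/109 = 0.69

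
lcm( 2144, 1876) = 15008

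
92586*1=92586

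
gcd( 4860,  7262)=2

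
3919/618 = 3919/618 = 6.34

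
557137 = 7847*71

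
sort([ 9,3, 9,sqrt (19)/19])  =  [ sqrt( 19)/19, 3,9,9] 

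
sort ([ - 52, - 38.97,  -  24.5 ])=[ - 52, - 38.97, - 24.5 ] 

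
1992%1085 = 907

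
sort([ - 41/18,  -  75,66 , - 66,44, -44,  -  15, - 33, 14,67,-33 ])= [-75,-66,-44, - 33, - 33,-15, - 41/18,14, 44,66, 67]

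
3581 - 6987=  - 3406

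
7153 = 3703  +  3450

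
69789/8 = 69789/8=8723.62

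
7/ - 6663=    -1 + 6656/6663  =  - 0.00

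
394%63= 16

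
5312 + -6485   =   - 1173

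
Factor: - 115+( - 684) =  - 799 = -  17^1*47^1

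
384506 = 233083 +151423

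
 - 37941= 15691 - 53632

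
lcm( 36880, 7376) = 36880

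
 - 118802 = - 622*191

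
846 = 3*282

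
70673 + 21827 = 92500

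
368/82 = 184/41 = 4.49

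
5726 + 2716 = 8442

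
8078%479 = 414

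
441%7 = 0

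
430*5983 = 2572690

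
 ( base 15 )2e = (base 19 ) 26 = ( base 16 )2C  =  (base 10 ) 44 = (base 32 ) 1C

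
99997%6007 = 3885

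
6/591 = 2/197 = 0.01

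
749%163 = 97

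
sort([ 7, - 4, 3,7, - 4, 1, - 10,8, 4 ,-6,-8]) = [ - 10,-8,-6, - 4,-4 , 1, 3, 4,7,7,8 ]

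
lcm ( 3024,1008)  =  3024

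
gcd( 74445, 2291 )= 1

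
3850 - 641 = 3209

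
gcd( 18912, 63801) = 3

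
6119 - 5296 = 823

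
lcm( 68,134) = 4556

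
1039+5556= 6595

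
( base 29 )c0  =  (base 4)11130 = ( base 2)101011100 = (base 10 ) 348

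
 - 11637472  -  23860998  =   - 35498470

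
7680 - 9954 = -2274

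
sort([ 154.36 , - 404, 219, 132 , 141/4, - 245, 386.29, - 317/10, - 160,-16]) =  [ - 404, - 245, - 160, - 317/10, - 16, 141/4, 132 , 154.36, 219, 386.29]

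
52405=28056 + 24349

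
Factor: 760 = 2^3  *5^1*19^1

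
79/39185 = 79/39185 = 0.00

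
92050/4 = 23012 + 1/2 = 23012.50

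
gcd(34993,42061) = 1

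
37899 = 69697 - 31798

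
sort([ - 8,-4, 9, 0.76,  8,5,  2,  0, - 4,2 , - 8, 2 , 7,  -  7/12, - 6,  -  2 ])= [ - 8,-8, - 6,  -  4 , - 4,  -  2 , - 7/12, 0, 0.76, 2,2, 2, 5, 7, 8 , 9] 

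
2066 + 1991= 4057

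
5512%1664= 520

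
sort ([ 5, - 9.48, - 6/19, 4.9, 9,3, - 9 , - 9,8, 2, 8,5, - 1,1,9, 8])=[ - 9.48,  -  9 ,-9, - 1, - 6/19 , 1,2, 3, 4.9,  5, 5 , 8,8,8, 9, 9]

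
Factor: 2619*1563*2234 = 9144872298 = 2^1*3^4*97^1 * 521^1*1117^1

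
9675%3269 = 3137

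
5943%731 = 95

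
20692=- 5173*( - 4)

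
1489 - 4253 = -2764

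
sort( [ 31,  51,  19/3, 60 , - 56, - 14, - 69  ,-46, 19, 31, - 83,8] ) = [- 83, - 69, - 56,-46, -14,19/3 , 8,19,31,31, 51, 60]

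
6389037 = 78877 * 81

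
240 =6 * 40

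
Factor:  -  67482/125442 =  - 3^( - 1)*101^( - 1 ) *163^1 = - 163/303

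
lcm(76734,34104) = 306936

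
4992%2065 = 862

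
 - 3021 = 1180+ - 4201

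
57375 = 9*6375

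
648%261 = 126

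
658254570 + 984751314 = 1643005884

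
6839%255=209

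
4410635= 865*5099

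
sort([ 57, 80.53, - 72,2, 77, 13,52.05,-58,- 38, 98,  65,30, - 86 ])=[ - 86,  -  72, - 58, - 38 , 2,13,30 , 52.05, 57, 65,77, 80.53,  98]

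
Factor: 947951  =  547^1 * 1733^1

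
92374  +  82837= 175211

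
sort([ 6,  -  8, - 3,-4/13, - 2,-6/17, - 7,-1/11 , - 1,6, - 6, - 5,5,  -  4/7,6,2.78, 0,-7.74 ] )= [-8, - 7.74, - 7, - 6, - 5,  -  3, - 2, - 1, - 4/7 ,-6/17 , - 4/13  , - 1/11,  0,  2.78,5,6 , 6 , 6 ]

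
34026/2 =17013 =17013.00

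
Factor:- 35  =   - 5^1*7^1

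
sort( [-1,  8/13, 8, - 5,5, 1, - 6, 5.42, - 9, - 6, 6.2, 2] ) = [ - 9 ,-6, - 6,- 5 , - 1 , 8/13, 1, 2, 5, 5.42,  6.2, 8 ] 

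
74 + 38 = 112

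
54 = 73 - 19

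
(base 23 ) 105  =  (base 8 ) 1026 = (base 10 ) 534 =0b1000010110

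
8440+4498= 12938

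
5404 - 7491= - 2087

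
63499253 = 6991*9083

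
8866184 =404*21946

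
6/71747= 6/71747 = 0.00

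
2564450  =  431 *5950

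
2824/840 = 3+38/105= 3.36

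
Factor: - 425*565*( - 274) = 65794250 =2^1 * 5^3*17^1 * 113^1*137^1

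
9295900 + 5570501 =14866401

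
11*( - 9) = - 99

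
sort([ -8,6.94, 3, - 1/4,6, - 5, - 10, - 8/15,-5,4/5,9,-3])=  [ - 10, - 8, - 5 ,-5, - 3,-8/15,-1/4,4/5,3,6,6.94,9]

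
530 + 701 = 1231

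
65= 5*13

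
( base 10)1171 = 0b10010010011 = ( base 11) 975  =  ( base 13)6C1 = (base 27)1ga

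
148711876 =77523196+71188680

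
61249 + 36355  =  97604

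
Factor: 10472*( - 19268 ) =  - 201774496 = -2^5 * 7^1*11^1*17^1*4817^1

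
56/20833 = 56/20833 = 0.00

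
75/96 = 25/32 = 0.78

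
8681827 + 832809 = 9514636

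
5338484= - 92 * (-58027) 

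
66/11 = 6 = 6.00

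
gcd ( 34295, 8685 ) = 5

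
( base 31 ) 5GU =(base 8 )12323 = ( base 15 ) 18A6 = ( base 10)5331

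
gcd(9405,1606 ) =11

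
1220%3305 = 1220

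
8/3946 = 4/1973 = 0.00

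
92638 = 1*92638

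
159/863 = 159/863 = 0.18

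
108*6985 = 754380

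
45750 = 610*75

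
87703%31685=24333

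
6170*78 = 481260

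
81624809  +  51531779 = 133156588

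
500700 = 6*83450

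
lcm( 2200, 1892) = 94600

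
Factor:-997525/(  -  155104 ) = 2^( - 5)*5^2*37^(-1)*131^( - 1 )*39901^1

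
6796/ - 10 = - 680+2/5 = - 679.60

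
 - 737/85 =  - 737/85 = - 8.67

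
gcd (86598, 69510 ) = 6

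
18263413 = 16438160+1825253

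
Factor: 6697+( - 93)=2^2*13^1*127^1 = 6604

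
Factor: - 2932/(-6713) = 2^2 *7^( - 2)*137^( - 1 )*733^1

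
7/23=7/23 = 0.30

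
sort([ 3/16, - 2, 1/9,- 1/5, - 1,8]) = [ - 2 , - 1, - 1/5 , 1/9,  3/16,8 ]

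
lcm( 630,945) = 1890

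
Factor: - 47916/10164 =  - 33/7 = - 3^1*7^( - 1 )*11^1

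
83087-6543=76544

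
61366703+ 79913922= 141280625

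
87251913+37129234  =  124381147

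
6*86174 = 517044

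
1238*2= 2476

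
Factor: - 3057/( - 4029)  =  17^( - 1 )*79^( - 1)*1019^1 = 1019/1343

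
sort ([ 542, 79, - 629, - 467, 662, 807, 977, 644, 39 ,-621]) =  [ - 629, - 621, - 467,  39, 79, 542,644, 662,807, 977] 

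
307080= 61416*5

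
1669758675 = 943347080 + 726411595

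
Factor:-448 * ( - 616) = 2^9*7^2 * 11^1 = 275968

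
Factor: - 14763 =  - 3^1*7^1*19^1*37^1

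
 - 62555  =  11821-74376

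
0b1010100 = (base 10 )84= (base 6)220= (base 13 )66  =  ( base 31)2m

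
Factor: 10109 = 11^1*919^1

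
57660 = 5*11532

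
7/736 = 7/736 = 0.01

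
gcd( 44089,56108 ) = 1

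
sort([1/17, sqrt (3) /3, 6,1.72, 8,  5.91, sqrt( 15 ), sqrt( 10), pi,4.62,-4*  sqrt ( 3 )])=[  -  4*sqrt( 3 ),1/17 , sqrt( 3 ) /3,1.72, pi , sqrt( 10),sqrt( 15 ) , 4.62, 5.91, 6, 8]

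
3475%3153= 322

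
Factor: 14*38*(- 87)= - 2^2*3^1* 7^1*19^1*29^1 = - 46284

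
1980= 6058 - 4078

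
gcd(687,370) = 1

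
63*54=3402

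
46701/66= 15567/22 = 707.59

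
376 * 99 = 37224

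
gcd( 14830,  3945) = 5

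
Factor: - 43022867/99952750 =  - 2^(-1 ) * 5^(-3 ) * 83^( - 1)*89^1*157^1*3079^1*4817^( - 1)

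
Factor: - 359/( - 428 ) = 2^( - 2)*107^( - 1 )*359^1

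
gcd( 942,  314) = 314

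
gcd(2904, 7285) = 1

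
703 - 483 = 220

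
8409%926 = 75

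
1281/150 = 8+ 27/50 = 8.54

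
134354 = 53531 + 80823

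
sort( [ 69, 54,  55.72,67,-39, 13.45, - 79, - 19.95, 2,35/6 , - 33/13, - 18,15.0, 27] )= [ - 79,-39, - 19.95, - 18,-33/13,  2, 35/6,13.45, 15.0,  27 , 54,55.72,67,  69 ]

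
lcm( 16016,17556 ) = 912912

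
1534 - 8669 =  - 7135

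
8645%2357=1574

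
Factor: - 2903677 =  - 7^1*31^1*13381^1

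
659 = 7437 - 6778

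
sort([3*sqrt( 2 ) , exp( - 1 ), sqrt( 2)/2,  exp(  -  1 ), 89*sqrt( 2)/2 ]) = [exp(-1),exp ( - 1),sqrt( 2) /2, 3*sqrt( 2 ),  89*sqrt(2)/2 ]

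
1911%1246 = 665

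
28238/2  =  14119= 14119.00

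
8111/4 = 8111/4= 2027.75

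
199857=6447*31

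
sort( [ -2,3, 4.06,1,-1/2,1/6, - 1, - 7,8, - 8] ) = [ - 8, - 7 , - 2, - 1,-1/2,1/6,1,3, 4.06, 8 ] 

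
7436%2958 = 1520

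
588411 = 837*703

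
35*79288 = 2775080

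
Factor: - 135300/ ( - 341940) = 5^1*11^1*139^ ( - 1 ) = 55/139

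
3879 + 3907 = 7786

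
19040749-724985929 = -705945180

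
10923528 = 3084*3542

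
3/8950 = 3/8950= 0.00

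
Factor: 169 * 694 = 117286 = 2^1*13^2*347^1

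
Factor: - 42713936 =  - 2^4*271^1*9851^1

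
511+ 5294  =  5805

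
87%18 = 15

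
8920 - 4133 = 4787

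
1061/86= 12 + 29/86 = 12.34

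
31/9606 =31/9606=0.00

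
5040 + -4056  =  984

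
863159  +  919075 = 1782234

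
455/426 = 455/426 =1.07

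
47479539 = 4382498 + 43097041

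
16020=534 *30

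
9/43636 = 9/43636 = 0.00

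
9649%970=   919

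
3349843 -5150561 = -1800718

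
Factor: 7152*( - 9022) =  - 2^5*3^1*13^1*149^1* 347^1  =  -64525344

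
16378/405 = 16378/405 = 40.44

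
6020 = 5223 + 797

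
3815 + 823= 4638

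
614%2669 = 614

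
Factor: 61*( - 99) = - 3^2*11^1*61^1  =  -6039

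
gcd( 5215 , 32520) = 5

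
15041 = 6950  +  8091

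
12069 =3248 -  - 8821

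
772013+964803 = 1736816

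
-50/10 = -5 = -  5.00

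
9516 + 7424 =16940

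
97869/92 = 1063+73/92 = 1063.79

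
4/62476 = 1/15619 = 0.00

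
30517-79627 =-49110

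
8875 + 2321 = 11196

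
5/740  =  1/148 = 0.01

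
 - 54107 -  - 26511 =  - 27596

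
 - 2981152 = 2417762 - 5398914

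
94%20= 14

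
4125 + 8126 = 12251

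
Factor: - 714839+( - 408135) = -1122974 = -2^1 * 251^1*2237^1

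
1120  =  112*10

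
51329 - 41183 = 10146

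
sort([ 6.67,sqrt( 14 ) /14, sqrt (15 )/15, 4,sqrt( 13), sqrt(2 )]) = [sqrt( 15) /15, sqrt( 14) /14, sqrt( 2 ),sqrt(13),  4,6.67 ]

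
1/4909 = 1/4909 = 0.00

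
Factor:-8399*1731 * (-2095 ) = 3^1*5^1*37^1 * 227^1*419^1*577^1 = 30458511555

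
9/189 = 1/21= 0.05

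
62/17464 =31/8732 = 0.00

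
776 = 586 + 190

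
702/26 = 27=27.00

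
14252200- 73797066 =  - 59544866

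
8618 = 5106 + 3512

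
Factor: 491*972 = 477252 = 2^2*3^5 * 491^1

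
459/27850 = 459/27850 = 0.02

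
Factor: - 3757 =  - 13^1*17^2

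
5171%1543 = 542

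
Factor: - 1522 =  - 2^1*761^1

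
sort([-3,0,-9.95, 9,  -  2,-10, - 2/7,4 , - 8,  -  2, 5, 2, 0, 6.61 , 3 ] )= [ - 10, - 9.95 ,-8, - 3,-2 , - 2,-2/7, 0, 0,2,3, 4,5, 6.61,9]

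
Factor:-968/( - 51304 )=53^(  -  1)=1/53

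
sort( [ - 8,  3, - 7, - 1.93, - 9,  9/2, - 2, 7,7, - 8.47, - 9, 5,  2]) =[ - 9, - 9, - 8.47, - 8, - 7, - 2, - 1.93,2,3, 9/2,5,7,  7 ] 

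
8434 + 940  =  9374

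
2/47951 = 2/47951 = 0.00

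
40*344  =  13760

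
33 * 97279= 3210207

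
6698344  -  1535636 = 5162708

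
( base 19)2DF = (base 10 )984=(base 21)24I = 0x3d8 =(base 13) 5a9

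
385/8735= 77/1747 =0.04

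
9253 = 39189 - 29936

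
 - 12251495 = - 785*15607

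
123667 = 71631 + 52036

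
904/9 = 100  +  4/9 =100.44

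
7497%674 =83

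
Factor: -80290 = -2^1*5^1*7^1*31^1*37^1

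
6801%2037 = 690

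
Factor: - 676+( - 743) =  - 3^1*11^1*43^1= - 1419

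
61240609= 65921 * 929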